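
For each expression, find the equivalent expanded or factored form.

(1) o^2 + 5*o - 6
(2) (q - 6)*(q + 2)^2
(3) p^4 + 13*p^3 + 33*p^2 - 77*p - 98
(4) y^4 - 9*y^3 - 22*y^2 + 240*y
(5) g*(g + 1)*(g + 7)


(1) = (o - 1)*(o + 6)
(2) = q^3 - 2*q^2 - 20*q - 24
(3) = (p - 2)*(p + 1)*(p + 7)^2
(4) = y*(y - 8)*(y - 6)*(y + 5)
(5) = g^3 + 8*g^2 + 7*g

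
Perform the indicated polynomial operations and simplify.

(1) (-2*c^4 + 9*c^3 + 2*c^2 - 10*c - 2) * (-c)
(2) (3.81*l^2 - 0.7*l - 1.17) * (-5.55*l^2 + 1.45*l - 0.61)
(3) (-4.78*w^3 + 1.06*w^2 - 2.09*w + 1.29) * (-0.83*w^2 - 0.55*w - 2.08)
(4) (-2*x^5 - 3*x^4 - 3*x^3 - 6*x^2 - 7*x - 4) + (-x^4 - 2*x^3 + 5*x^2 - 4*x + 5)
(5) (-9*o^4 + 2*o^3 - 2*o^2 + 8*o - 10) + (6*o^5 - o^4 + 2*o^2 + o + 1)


(1) = 2*c^5 - 9*c^4 - 2*c^3 + 10*c^2 + 2*c
(2) = -21.1455*l^4 + 9.4095*l^3 + 3.1544*l^2 - 1.2695*l + 0.7137
(3) = 3.9674*w^5 + 1.7492*w^4 + 11.0941*w^3 - 2.126*w^2 + 3.6377*w - 2.6832
(4) = -2*x^5 - 4*x^4 - 5*x^3 - x^2 - 11*x + 1
(5) = 6*o^5 - 10*o^4 + 2*o^3 + 9*o - 9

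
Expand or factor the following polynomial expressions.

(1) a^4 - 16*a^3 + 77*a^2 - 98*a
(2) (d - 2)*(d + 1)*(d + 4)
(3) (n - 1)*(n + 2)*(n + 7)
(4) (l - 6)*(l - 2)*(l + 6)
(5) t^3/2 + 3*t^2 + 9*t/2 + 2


(1) = a*(a - 7)^2*(a - 2)
(2) = d^3 + 3*d^2 - 6*d - 8
(3) = n^3 + 8*n^2 + 5*n - 14
(4) = l^3 - 2*l^2 - 36*l + 72
(5) = (t/2 + 1/2)*(t + 1)*(t + 4)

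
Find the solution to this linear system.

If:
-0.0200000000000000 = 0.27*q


Then:
q = -0.07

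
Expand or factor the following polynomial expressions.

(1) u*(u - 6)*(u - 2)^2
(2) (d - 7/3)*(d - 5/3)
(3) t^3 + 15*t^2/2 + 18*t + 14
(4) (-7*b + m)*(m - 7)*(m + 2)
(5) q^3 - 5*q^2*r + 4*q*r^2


(1) = u^4 - 10*u^3 + 28*u^2 - 24*u
(2) = d^2 - 4*d + 35/9
(3) = (t + 2)^2*(t + 7/2)
(4) = -7*b*m^2 + 35*b*m + 98*b + m^3 - 5*m^2 - 14*m
(5) = q*(q - 4*r)*(q - r)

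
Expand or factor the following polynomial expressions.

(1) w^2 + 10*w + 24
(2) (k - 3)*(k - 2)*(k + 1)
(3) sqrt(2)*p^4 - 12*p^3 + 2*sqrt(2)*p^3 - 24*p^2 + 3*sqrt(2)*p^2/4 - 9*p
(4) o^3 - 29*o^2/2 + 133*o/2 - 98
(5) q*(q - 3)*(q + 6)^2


(1) = (w + 4)*(w + 6)
(2) = k^3 - 4*k^2 + k + 6
(3) = p*(p + 3/2)*(p - 6*sqrt(2))*(sqrt(2)*p + sqrt(2)/2)
(4) = (o - 7)*(o - 4)*(o - 7/2)
(5) = q^4 + 9*q^3 - 108*q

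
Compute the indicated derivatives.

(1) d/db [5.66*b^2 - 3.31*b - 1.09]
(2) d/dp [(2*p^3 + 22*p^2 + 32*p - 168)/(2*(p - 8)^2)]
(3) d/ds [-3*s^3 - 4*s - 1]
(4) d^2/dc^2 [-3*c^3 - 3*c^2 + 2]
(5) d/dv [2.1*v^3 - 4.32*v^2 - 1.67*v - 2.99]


(1) = 11.32*b - 3.31
(2) = (p^3 - 24*p^2 - 192*p + 40)/(p^3 - 24*p^2 + 192*p - 512)
(3) = -9*s^2 - 4
(4) = -18*c - 6
(5) = 6.3*v^2 - 8.64*v - 1.67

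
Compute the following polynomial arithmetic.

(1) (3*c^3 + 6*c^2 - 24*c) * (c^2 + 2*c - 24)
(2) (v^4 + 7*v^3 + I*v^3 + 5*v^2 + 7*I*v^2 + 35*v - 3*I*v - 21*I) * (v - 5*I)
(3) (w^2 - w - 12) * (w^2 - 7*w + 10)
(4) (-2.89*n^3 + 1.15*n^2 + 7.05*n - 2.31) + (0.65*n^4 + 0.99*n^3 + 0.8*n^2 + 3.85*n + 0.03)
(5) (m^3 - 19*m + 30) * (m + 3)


(1) = 3*c^5 + 12*c^4 - 84*c^3 - 192*c^2 + 576*c
(2) = v^5 + 7*v^4 - 4*I*v^4 + 10*v^3 - 28*I*v^3 + 70*v^2 - 28*I*v^2 - 15*v - 196*I*v - 105
(3) = w^4 - 8*w^3 + 5*w^2 + 74*w - 120
(4) = 0.65*n^4 - 1.9*n^3 + 1.95*n^2 + 10.9*n - 2.28
(5) = m^4 + 3*m^3 - 19*m^2 - 27*m + 90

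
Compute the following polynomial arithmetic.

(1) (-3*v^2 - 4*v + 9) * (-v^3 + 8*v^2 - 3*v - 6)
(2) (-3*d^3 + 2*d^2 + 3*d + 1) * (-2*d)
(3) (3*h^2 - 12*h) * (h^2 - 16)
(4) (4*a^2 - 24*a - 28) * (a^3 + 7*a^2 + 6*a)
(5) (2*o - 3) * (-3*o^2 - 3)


(1) = 3*v^5 - 20*v^4 - 32*v^3 + 102*v^2 - 3*v - 54
(2) = 6*d^4 - 4*d^3 - 6*d^2 - 2*d
(3) = 3*h^4 - 12*h^3 - 48*h^2 + 192*h
(4) = 4*a^5 + 4*a^4 - 172*a^3 - 340*a^2 - 168*a
(5) = -6*o^3 + 9*o^2 - 6*o + 9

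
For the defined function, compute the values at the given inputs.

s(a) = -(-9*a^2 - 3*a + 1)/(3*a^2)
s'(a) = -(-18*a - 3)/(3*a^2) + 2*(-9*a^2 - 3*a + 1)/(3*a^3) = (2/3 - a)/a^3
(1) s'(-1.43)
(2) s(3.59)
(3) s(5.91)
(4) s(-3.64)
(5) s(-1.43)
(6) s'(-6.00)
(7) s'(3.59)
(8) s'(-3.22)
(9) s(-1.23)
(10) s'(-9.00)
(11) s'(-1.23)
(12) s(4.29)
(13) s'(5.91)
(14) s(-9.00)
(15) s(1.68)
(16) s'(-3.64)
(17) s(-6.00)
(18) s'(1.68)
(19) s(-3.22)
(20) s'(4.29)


(1) = -0.72
(2) = 3.25
(3) = 3.16
(4) = 2.70
(5) = 2.14
(6) = -0.03
(7) = -0.06
(8) = -0.12
(9) = 1.97
(10) = -0.01
(11) = -1.02
(12) = 3.21
(13) = -0.03
(14) = 2.88
(15) = 3.48
(16) = -0.09
(17) = 2.82
(18) = -0.21
(19) = 2.66
(20) = -0.05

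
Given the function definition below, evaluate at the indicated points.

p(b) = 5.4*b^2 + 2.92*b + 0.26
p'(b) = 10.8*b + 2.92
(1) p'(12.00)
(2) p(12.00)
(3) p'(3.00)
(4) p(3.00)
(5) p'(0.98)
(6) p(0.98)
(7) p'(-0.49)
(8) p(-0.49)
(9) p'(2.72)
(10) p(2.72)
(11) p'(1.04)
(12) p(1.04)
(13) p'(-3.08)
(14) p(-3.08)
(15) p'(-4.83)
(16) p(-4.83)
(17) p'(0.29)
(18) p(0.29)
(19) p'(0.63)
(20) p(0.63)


(1) = 132.52
(2) = 812.90
(3) = 35.32
(4) = 57.62
(5) = 13.50
(6) = 8.31
(7) = -2.37
(8) = 0.13
(9) = 32.30
(10) = 48.15
(11) = 14.15
(12) = 9.14
(13) = -30.34
(14) = 42.49
(15) = -49.24
(16) = 112.13
(17) = 6.05
(18) = 1.56
(19) = 9.72
(20) = 4.24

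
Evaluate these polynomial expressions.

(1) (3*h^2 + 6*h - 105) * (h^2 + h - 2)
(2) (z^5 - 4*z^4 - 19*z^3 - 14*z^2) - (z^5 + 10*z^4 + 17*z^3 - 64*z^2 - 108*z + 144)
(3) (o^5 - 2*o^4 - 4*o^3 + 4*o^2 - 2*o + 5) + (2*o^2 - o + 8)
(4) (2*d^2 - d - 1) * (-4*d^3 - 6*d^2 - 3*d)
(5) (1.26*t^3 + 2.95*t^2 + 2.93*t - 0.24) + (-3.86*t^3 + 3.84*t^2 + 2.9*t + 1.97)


(1) = 3*h^4 + 9*h^3 - 105*h^2 - 117*h + 210
(2) = -14*z^4 - 36*z^3 + 50*z^2 + 108*z - 144
(3) = o^5 - 2*o^4 - 4*o^3 + 6*o^2 - 3*o + 13
(4) = -8*d^5 - 8*d^4 + 4*d^3 + 9*d^2 + 3*d
(5) = -2.6*t^3 + 6.79*t^2 + 5.83*t + 1.73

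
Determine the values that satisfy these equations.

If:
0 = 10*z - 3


Then:
z = 3/10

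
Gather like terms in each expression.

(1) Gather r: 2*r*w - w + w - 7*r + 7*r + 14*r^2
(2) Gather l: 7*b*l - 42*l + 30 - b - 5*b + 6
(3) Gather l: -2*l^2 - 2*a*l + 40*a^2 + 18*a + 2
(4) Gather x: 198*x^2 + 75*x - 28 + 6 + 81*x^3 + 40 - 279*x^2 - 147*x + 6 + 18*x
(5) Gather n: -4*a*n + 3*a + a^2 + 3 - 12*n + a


(1) = 14*r^2 + 2*r*w
(2) = -6*b + l*(7*b - 42) + 36
(3) = 40*a^2 - 2*a*l + 18*a - 2*l^2 + 2
(4) = 81*x^3 - 81*x^2 - 54*x + 24
(5) = a^2 + 4*a + n*(-4*a - 12) + 3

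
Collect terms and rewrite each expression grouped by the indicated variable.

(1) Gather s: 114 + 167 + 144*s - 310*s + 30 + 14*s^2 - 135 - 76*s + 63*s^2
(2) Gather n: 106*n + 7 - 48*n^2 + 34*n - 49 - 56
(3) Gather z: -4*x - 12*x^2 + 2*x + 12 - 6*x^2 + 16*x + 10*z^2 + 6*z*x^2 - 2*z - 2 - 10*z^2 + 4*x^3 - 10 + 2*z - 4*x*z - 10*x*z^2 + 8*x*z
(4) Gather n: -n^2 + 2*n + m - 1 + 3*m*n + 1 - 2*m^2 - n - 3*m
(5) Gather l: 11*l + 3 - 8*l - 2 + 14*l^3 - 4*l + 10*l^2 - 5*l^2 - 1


(1) = 77*s^2 - 242*s + 176
(2) = -48*n^2 + 140*n - 98
(3) = 4*x^3 - 18*x^2 - 10*x*z^2 + 14*x + z*(6*x^2 + 4*x)
(4) = -2*m^2 - 2*m - n^2 + n*(3*m + 1)
(5) = 14*l^3 + 5*l^2 - l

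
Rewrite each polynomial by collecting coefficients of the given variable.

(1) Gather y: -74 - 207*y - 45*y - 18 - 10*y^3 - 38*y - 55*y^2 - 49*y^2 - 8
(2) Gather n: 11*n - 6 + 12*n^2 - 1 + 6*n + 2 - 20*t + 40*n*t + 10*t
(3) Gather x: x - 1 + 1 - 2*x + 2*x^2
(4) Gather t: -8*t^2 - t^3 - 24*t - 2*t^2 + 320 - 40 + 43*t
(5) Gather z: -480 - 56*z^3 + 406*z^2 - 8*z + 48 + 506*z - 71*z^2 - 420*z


(1) = -10*y^3 - 104*y^2 - 290*y - 100
(2) = 12*n^2 + n*(40*t + 17) - 10*t - 5
(3) = 2*x^2 - x
(4) = -t^3 - 10*t^2 + 19*t + 280
(5) = -56*z^3 + 335*z^2 + 78*z - 432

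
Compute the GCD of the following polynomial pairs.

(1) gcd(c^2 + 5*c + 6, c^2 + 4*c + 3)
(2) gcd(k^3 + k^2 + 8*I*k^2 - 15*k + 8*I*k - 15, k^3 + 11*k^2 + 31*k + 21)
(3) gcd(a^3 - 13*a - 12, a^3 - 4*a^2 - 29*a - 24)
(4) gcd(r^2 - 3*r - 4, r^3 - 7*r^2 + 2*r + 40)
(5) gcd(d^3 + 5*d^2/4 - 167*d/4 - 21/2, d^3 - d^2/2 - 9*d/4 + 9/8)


(1) = c + 3
(2) = gcd((k + 1)*(k + 3*I)*(k + 5*I), (k + 1)*(k + 3)*(k + 7)) = k + 1
(3) = a^2 + 4*a + 3
(4) = r - 4
(5) = gcd((d - 6)*(d + 1/4)*(d + 7), (d - 3/2)*(d - 1/2)*(d + 3/2)) = 1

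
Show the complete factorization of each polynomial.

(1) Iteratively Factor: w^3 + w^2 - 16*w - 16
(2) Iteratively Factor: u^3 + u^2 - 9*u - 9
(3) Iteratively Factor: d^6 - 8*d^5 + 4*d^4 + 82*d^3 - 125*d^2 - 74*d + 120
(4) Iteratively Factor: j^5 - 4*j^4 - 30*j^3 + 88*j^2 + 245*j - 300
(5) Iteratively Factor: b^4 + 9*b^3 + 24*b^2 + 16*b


(1) = (w - 4)*(w^2 + 5*w + 4) = (w - 4)*(w + 4)*(w + 1)
(2) = (u + 1)*(u^2 - 9) = (u + 1)*(u + 3)*(u - 3)
(3) = (d + 3)*(d^5 - 11*d^4 + 37*d^3 - 29*d^2 - 38*d + 40) = (d + 1)*(d + 3)*(d^4 - 12*d^3 + 49*d^2 - 78*d + 40) = (d - 1)*(d + 1)*(d + 3)*(d^3 - 11*d^2 + 38*d - 40) = (d - 2)*(d - 1)*(d + 1)*(d + 3)*(d^2 - 9*d + 20) = (d - 4)*(d - 2)*(d - 1)*(d + 1)*(d + 3)*(d - 5)
(4) = (j - 5)*(j^4 + j^3 - 25*j^2 - 37*j + 60) = (j - 5)*(j + 3)*(j^3 - 2*j^2 - 19*j + 20) = (j - 5)*(j - 1)*(j + 3)*(j^2 - j - 20) = (j - 5)*(j - 1)*(j + 3)*(j + 4)*(j - 5)
(5) = (b)*(b^3 + 9*b^2 + 24*b + 16) = b*(b + 4)*(b^2 + 5*b + 4) = b*(b + 4)^2*(b + 1)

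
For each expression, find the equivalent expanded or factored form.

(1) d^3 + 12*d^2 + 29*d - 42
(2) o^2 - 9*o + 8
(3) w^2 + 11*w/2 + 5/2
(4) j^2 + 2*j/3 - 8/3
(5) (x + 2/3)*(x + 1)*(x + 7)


(1) = (d - 1)*(d + 6)*(d + 7)
(2) = (o - 8)*(o - 1)
(3) = (w + 1/2)*(w + 5)
(4) = (j - 4/3)*(j + 2)
(5) = x^3 + 26*x^2/3 + 37*x/3 + 14/3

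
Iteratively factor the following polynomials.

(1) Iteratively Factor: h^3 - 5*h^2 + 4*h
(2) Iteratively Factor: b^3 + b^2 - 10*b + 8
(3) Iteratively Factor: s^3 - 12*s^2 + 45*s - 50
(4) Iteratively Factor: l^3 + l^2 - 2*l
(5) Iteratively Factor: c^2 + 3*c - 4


(1) = (h - 1)*(h^2 - 4*h) = (h - 4)*(h - 1)*(h)
(2) = (b - 2)*(b^2 + 3*b - 4) = (b - 2)*(b - 1)*(b + 4)
(3) = (s - 2)*(s^2 - 10*s + 25) = (s - 5)*(s - 2)*(s - 5)
(4) = (l + 2)*(l^2 - l) = (l - 1)*(l + 2)*(l)
(5) = (c - 1)*(c + 4)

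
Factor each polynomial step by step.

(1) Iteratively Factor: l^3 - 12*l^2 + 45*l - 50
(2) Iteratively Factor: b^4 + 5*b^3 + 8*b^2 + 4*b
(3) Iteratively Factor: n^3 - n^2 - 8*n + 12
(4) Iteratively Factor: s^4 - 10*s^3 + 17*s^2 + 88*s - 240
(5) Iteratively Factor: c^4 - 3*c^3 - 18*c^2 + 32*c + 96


(1) = (l - 2)*(l^2 - 10*l + 25) = (l - 5)*(l - 2)*(l - 5)
(2) = (b)*(b^3 + 5*b^2 + 8*b + 4) = b*(b + 1)*(b^2 + 4*b + 4) = b*(b + 1)*(b + 2)*(b + 2)
(3) = (n - 2)*(n^2 + n - 6) = (n - 2)*(n + 3)*(n - 2)
(4) = (s + 3)*(s^3 - 13*s^2 + 56*s - 80) = (s - 4)*(s + 3)*(s^2 - 9*s + 20) = (s - 5)*(s - 4)*(s + 3)*(s - 4)
(5) = (c + 2)*(c^3 - 5*c^2 - 8*c + 48) = (c - 4)*(c + 2)*(c^2 - c - 12) = (c - 4)^2*(c + 2)*(c + 3)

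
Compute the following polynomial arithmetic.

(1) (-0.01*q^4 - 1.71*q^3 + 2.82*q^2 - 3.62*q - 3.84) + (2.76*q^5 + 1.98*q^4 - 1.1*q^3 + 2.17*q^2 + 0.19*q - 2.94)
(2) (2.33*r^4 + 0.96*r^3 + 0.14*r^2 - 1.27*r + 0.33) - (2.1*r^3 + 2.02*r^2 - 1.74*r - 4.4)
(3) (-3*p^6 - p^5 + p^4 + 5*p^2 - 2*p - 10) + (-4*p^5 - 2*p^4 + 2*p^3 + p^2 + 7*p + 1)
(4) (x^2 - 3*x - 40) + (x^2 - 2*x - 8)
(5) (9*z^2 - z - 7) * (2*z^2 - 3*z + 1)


(1) = 2.76*q^5 + 1.97*q^4 - 2.81*q^3 + 4.99*q^2 - 3.43*q - 6.78
(2) = 2.33*r^4 - 1.14*r^3 - 1.88*r^2 + 0.47*r + 4.73
(3) = -3*p^6 - 5*p^5 - p^4 + 2*p^3 + 6*p^2 + 5*p - 9
(4) = 2*x^2 - 5*x - 48
(5) = 18*z^4 - 29*z^3 - 2*z^2 + 20*z - 7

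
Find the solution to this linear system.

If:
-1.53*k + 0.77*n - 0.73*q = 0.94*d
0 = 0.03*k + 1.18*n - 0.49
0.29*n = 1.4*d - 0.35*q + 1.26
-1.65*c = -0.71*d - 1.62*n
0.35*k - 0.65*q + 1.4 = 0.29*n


Then:
c = 0.26
d = -0.37
k = -0.39
n = 0.43
q = 1.75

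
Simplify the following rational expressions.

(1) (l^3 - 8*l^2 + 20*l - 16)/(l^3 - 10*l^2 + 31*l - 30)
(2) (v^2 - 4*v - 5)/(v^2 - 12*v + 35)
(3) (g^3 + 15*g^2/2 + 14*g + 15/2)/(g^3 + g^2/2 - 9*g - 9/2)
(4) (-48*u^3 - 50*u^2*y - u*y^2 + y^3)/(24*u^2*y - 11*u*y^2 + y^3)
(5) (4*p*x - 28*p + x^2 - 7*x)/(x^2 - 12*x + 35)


(1) = (l^2 - 6*l + 8)/(l^2 - 8*l + 15)
(2) = (v + 1)/(v - 7)
(3) = (2*g^3 + 15*g^2 + 28*g + 15)/(2*g^3 + g^2 - 18*g - 9)
(4) = (6*u^2 + 7*u*y + y^2)/(-3*u*y + y^2)
(5) = (4*p + x)/(x - 5)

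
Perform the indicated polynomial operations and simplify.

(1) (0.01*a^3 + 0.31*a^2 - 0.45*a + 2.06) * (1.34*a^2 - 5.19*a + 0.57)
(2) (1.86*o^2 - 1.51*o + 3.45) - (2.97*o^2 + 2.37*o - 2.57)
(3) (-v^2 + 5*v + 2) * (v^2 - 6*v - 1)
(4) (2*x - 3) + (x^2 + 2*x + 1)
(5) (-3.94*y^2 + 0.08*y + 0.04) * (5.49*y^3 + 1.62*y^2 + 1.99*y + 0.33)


(1) = 0.0134*a^5 + 0.3635*a^4 - 2.2062*a^3 + 5.2726*a^2 - 10.9479*a + 1.1742
(2) = -1.11*o^2 - 3.88*o + 6.02
(3) = -v^4 + 11*v^3 - 27*v^2 - 17*v - 2
(4) = x^2 + 4*x - 2
(5) = -21.6306*y^5 - 5.9436*y^4 - 7.4914*y^3 - 1.0762*y^2 + 0.106*y + 0.0132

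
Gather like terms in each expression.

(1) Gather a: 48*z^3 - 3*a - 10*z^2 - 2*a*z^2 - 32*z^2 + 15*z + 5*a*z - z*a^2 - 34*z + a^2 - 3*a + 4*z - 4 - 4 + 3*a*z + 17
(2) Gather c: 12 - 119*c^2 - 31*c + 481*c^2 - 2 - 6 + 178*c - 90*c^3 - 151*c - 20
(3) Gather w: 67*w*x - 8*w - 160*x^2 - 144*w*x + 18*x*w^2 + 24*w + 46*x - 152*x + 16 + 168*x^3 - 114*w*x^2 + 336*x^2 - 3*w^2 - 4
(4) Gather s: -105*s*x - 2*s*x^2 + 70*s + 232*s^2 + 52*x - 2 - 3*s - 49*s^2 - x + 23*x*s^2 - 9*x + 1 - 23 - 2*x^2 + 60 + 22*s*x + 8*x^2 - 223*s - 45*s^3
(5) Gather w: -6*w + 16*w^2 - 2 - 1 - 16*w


(1) = a^2*(1 - z) + a*(-2*z^2 + 8*z - 6) + 48*z^3 - 42*z^2 - 15*z + 9
(2) = -90*c^3 + 362*c^2 - 4*c - 16
(3) = w^2*(18*x - 3) + w*(-114*x^2 - 77*x + 16) + 168*x^3 + 176*x^2 - 106*x + 12
(4) = -45*s^3 + s^2*(23*x + 183) + s*(-2*x^2 - 83*x - 156) + 6*x^2 + 42*x + 36
(5) = 16*w^2 - 22*w - 3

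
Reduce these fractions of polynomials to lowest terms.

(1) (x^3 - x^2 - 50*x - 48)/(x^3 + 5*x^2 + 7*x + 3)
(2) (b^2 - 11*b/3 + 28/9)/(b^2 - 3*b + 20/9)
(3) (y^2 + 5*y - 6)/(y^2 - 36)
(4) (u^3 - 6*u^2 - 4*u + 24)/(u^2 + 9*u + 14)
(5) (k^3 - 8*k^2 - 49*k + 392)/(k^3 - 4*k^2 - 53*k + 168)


(1) = (x^2 - 2*x - 48)/(x^2 + 4*x + 3)
(2) = (3*b - 7)/(3*b - 5)
(3) = (y - 1)/(y - 6)
(4) = (u^2 - 8*u + 12)/(u + 7)
(5) = (k - 7)/(k - 3)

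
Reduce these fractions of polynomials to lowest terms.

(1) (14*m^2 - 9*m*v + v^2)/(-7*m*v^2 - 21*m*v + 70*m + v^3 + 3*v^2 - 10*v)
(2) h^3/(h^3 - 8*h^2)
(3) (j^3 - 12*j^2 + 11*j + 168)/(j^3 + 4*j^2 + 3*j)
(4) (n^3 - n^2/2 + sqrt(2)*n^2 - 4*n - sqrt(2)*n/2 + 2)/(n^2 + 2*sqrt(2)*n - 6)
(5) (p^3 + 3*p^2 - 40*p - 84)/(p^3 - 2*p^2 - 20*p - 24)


(1) = (-2*m + v)/(v^2 + 3*v - 10)
(2) = h/(h - 8)
(3) = (j^2 - 15*j + 56)/(j^2 + j)
(4) = (2*n^2 + n*(-1 + 4*sqrt(2)) - 2*sqrt(2))/(2*n + 6*sqrt(2))
(5) = (p + 7)/(p + 2)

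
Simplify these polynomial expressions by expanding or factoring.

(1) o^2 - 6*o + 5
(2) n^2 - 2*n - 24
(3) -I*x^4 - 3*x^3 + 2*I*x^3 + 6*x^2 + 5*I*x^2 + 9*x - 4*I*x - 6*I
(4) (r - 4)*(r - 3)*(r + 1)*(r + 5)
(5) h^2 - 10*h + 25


(1) = (o - 5)*(o - 1)
(2) = (n - 6)*(n + 4)
(3) = (x - 3)*(x - 2*I)*(x - I)*(-I*x - I)
(4) = r^4 - r^3 - 25*r^2 + 37*r + 60
(5) = (h - 5)^2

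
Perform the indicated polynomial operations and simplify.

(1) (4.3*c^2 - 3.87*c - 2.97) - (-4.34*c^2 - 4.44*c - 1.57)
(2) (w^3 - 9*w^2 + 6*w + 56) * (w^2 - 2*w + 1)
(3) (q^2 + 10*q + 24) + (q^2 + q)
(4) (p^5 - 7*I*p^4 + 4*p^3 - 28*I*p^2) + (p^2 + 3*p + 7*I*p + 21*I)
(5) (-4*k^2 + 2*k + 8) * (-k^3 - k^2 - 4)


(1) = 8.64*c^2 + 0.57*c - 1.4
(2) = w^5 - 11*w^4 + 25*w^3 + 35*w^2 - 106*w + 56
(3) = 2*q^2 + 11*q + 24
(4) = p^5 - 7*I*p^4 + 4*p^3 + p^2 - 28*I*p^2 + 3*p + 7*I*p + 21*I
(5) = 4*k^5 + 2*k^4 - 10*k^3 + 8*k^2 - 8*k - 32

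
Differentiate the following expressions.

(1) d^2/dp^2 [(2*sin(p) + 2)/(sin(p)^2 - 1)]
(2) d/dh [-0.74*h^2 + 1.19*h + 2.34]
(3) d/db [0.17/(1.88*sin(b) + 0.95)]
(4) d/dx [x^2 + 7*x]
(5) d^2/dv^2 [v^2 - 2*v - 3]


(1) = -(2*sin(p) + 4)/(sin(p) - 1)^2
(2) = 1.19 - 1.48*h
(3) = -0.3196*cos(b)/(1.88*sin(b) + 0.95)^2
(4) = 2*x + 7
(5) = 2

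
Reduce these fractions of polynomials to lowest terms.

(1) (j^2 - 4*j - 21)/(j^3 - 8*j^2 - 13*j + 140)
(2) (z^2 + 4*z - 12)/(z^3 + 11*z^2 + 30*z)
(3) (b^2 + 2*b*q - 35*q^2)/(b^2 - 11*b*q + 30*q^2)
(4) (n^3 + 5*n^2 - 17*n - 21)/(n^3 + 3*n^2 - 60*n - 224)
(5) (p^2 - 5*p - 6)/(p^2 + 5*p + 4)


(1) = (j + 3)/(j^2 - j - 20)
(2) = (z - 2)/(z^2 + 5*z)
(3) = (-b - 7*q)/(-b + 6*q)
(4) = (n^2 - 2*n - 3)/(n^2 - 4*n - 32)
(5) = (p - 6)/(p + 4)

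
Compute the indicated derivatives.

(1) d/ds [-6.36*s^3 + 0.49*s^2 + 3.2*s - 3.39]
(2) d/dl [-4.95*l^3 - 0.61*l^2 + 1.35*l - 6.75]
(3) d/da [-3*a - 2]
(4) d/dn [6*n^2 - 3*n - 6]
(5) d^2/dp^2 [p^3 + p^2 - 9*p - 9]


(1) = -19.08*s^2 + 0.98*s + 3.2
(2) = -14.85*l^2 - 1.22*l + 1.35
(3) = -3
(4) = 12*n - 3
(5) = 6*p + 2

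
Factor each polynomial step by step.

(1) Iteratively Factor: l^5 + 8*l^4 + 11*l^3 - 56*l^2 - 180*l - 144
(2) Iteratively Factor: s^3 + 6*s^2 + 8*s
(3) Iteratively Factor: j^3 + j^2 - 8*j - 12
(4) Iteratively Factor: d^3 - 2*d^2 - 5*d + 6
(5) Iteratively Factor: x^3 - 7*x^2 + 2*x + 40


(1) = (l + 4)*(l^4 + 4*l^3 - 5*l^2 - 36*l - 36) = (l + 2)*(l + 4)*(l^3 + 2*l^2 - 9*l - 18) = (l + 2)*(l + 3)*(l + 4)*(l^2 - l - 6) = (l + 2)^2*(l + 3)*(l + 4)*(l - 3)
(2) = (s)*(s^2 + 6*s + 8) = s*(s + 4)*(s + 2)
(3) = (j + 2)*(j^2 - j - 6) = (j + 2)^2*(j - 3)
(4) = (d - 1)*(d^2 - d - 6) = (d - 1)*(d + 2)*(d - 3)
(5) = (x + 2)*(x^2 - 9*x + 20) = (x - 5)*(x + 2)*(x - 4)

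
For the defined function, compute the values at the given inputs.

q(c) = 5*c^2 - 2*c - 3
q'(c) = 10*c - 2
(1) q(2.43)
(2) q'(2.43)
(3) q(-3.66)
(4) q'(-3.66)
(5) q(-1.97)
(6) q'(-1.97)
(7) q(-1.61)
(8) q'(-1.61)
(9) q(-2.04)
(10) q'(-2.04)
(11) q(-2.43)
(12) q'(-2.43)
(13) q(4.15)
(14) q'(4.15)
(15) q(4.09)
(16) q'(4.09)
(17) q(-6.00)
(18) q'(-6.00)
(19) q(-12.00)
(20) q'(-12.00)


(1) = 21.66
(2) = 22.30
(3) = 71.30
(4) = -38.60
(5) = 20.34
(6) = -21.70
(7) = 13.18
(8) = -18.10
(9) = 21.89
(10) = -22.40
(11) = 31.38
(12) = -26.30
(13) = 74.81
(14) = 39.50
(15) = 72.46
(16) = 38.90
(17) = 189.00
(18) = -62.00
(19) = 741.00
(20) = -122.00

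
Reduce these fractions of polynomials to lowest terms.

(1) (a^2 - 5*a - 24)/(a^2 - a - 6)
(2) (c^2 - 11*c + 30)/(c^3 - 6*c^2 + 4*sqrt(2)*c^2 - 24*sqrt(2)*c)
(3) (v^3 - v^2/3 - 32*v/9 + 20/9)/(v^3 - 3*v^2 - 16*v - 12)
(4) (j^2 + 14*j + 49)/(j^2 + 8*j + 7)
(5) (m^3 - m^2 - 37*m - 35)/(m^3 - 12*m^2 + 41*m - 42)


(1) = (a^2 - 5*a - 24)/(a^2 - a - 6)
(2) = (c - 5)/(c^2 + 4*sqrt(2)*c)
(3) = (9*v^2 - 21*v + 10)/(9*v^2 - 45*v - 54)
(4) = (j + 7)/(j + 1)
(5) = (m^2 + 6*m + 5)/(m^2 - 5*m + 6)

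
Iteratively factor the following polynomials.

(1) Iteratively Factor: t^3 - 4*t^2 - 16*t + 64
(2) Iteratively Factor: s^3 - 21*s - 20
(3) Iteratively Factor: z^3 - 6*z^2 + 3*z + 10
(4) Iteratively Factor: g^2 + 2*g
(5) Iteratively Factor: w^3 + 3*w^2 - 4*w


(1) = (t - 4)*(t^2 - 16) = (t - 4)^2*(t + 4)
(2) = (s - 5)*(s^2 + 5*s + 4) = (s - 5)*(s + 1)*(s + 4)
(3) = (z - 2)*(z^2 - 4*z - 5) = (z - 2)*(z + 1)*(z - 5)
(4) = (g)*(g + 2)
(5) = (w + 4)*(w^2 - w) = (w - 1)*(w + 4)*(w)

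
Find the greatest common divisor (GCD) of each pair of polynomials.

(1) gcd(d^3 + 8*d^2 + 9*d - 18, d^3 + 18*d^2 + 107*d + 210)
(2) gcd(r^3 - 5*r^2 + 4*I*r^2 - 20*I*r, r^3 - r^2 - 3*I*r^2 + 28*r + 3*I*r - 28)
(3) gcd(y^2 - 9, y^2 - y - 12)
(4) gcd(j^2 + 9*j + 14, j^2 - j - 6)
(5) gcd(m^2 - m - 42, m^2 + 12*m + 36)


(1) = gcd((d - 1)*(d + 3)*(d + 6), (d + 5)*(d + 6)*(d + 7)) = d + 6
(2) = gcd(r*(r - 5)*(r + 4*I), (r - 1)*(r - 7*I)*(r + 4*I)) = r + 4*I
(3) = gcd((y - 3)*(y + 3), (y - 4)*(y + 3)) = y + 3
(4) = j + 2
(5) = gcd((m - 7)*(m + 6), (m + 6)^2) = m + 6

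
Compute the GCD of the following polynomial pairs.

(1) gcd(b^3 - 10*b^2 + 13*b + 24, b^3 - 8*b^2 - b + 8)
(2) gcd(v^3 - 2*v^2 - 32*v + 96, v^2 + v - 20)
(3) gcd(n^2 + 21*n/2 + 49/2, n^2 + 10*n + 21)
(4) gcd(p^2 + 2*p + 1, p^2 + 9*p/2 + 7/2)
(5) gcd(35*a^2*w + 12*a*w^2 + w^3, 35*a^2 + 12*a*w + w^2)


(1) = gcd((b - 8)*(b - 3)*(b + 1), (b - 8)*(b - 1)*(b + 1)) = b^2 - 7*b - 8
(2) = v - 4
(3) = n + 7
(4) = p + 1
(5) = 35*a^2 + 12*a*w + w^2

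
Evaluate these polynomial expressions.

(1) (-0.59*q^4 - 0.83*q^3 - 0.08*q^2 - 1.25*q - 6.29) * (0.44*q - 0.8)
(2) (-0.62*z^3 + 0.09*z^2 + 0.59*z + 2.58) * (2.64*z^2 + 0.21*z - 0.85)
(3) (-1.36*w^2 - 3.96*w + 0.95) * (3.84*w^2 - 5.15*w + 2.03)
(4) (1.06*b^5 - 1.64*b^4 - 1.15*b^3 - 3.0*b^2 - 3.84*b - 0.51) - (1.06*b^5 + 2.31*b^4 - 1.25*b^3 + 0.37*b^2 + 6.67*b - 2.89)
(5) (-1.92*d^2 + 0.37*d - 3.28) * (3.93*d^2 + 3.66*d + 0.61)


(1) = -0.2596*q^5 + 0.1068*q^4 + 0.6288*q^3 - 0.486*q^2 - 1.7676*q + 5.032
(2) = -1.6368*z^5 + 0.1074*z^4 + 2.1035*z^3 + 6.8586*z^2 + 0.0403*z - 2.193
(3) = -5.2224*w^4 - 8.2024*w^3 + 21.2812*w^2 - 12.9313*w + 1.9285
(4) = -3.95*b^4 + 0.1*b^3 - 3.37*b^2 - 10.51*b + 2.38
(5) = -7.5456*d^4 - 5.5731*d^3 - 12.7074*d^2 - 11.7791*d - 2.0008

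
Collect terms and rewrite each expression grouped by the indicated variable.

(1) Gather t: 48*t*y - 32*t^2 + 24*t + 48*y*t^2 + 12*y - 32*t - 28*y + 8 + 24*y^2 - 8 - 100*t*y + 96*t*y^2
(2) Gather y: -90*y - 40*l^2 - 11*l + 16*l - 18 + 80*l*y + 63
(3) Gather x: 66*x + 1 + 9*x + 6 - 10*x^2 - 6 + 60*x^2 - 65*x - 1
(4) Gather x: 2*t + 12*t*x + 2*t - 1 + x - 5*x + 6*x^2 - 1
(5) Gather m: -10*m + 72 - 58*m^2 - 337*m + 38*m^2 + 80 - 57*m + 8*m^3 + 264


(1) = t^2*(48*y - 32) + t*(96*y^2 - 52*y - 8) + 24*y^2 - 16*y
(2) = -40*l^2 + 5*l + y*(80*l - 90) + 45
(3) = 50*x^2 + 10*x
(4) = 4*t + 6*x^2 + x*(12*t - 4) - 2
(5) = 8*m^3 - 20*m^2 - 404*m + 416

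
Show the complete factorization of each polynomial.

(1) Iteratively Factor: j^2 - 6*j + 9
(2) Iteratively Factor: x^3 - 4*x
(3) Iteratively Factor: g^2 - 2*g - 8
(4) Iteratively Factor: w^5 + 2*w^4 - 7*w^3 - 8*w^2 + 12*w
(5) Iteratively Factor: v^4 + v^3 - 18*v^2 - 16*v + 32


(1) = (j - 3)*(j - 3)
(2) = (x - 2)*(x^2 + 2*x) = x*(x - 2)*(x + 2)
(3) = (g - 4)*(g + 2)
(4) = (w - 1)*(w^4 + 3*w^3 - 4*w^2 - 12*w) = (w - 2)*(w - 1)*(w^3 + 5*w^2 + 6*w) = (w - 2)*(w - 1)*(w + 2)*(w^2 + 3*w) = w*(w - 2)*(w - 1)*(w + 2)*(w + 3)
(5) = (v - 1)*(v^3 + 2*v^2 - 16*v - 32) = (v - 1)*(v + 4)*(v^2 - 2*v - 8) = (v - 4)*(v - 1)*(v + 4)*(v + 2)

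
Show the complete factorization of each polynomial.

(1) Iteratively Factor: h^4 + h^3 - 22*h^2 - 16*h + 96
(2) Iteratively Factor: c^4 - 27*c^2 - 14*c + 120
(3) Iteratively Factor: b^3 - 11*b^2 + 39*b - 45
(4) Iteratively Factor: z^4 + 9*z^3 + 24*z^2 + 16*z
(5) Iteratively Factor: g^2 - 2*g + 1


(1) = (h - 2)*(h^3 + 3*h^2 - 16*h - 48) = (h - 2)*(h + 3)*(h^2 - 16) = (h - 4)*(h - 2)*(h + 3)*(h + 4)
(2) = (c + 3)*(c^3 - 3*c^2 - 18*c + 40) = (c + 3)*(c + 4)*(c^2 - 7*c + 10) = (c - 2)*(c + 3)*(c + 4)*(c - 5)
(3) = (b - 3)*(b^2 - 8*b + 15) = (b - 5)*(b - 3)*(b - 3)
(4) = (z + 1)*(z^3 + 8*z^2 + 16*z) = z*(z + 1)*(z^2 + 8*z + 16) = z*(z + 1)*(z + 4)*(z + 4)
(5) = (g - 1)*(g - 1)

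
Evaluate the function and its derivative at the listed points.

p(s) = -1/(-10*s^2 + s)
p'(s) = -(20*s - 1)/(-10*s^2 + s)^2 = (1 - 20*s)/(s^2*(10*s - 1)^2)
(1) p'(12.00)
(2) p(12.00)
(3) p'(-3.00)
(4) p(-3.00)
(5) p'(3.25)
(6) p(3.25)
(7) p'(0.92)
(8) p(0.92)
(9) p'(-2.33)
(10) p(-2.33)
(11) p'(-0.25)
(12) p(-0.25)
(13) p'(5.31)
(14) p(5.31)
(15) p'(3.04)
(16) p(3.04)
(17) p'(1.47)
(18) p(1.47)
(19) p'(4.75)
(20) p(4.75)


(1) = -0.00
(2) = 0.00
(3) = 0.01
(4) = 0.01
(5) = -0.01
(6) = 0.01
(7) = -0.31
(8) = 0.13
(9) = 0.01
(10) = 0.02
(11) = 7.84
(12) = 1.14
(13) = -0.00
(14) = 0.00
(15) = -0.01
(16) = 0.01
(17) = -0.07
(18) = 0.05
(19) = -0.00
(20) = 0.00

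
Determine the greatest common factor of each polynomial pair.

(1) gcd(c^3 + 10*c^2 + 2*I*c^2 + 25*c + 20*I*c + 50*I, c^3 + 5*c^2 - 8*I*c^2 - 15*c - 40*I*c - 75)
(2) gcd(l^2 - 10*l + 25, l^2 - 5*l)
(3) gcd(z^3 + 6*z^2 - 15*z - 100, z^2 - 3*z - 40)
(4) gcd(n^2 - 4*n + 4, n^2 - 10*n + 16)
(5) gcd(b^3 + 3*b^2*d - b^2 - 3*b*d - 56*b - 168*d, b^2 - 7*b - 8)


(1) = gcd((c + 5)^2*(c + 2*I), (c + 5)*(c - 5*I)*(c - 3*I)) = c + 5
(2) = gcd((l - 5)^2, l*(l - 5)) = l - 5
(3) = z + 5
(4) = n - 2
(5) = gcd((b - 8)*(b + 7)*(b + 3*d), (b - 8)*(b + 1)) = b - 8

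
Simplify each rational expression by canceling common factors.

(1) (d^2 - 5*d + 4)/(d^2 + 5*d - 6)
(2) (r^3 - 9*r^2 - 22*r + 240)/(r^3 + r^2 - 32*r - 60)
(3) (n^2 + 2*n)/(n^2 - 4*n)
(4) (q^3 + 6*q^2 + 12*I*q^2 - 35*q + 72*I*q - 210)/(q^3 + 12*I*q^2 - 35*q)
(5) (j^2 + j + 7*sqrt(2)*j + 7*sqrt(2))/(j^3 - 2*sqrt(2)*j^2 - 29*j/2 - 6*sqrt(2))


(1) = (d - 4)/(d + 6)
(2) = (r - 8)/(r + 2)
(3) = (n + 2)/(n - 4)
(4) = (q + 6)/q
(5) = (2*j^2 + j*(2 + 14*sqrt(2)) + 14*sqrt(2))/(2*j^3 - 4*sqrt(2)*j^2 - 29*j - 12*sqrt(2))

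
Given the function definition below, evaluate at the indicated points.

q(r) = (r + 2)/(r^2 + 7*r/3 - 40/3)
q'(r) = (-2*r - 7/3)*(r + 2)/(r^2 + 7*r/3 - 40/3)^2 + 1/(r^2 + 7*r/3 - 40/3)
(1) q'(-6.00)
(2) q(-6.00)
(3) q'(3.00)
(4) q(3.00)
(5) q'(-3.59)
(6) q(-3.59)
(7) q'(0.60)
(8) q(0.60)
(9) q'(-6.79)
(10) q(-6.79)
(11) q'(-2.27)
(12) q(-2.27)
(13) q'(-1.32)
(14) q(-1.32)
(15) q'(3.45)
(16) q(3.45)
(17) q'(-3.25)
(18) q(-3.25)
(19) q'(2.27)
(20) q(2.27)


(1) = -0.40
(2) = -0.46
(3) = -5.48
(4) = 1.88
(5) = -0.21
(6) = 0.18
(7) = -0.15
(8) = -0.22
(9) = -0.13
(10) = -0.28
(11) = -0.08
(12) = 0.02
(13) = -0.07
(14) = -0.05
(15) = -1.00
(16) = 0.82
(17) = -0.15
(18) = 0.12
(19) = -3.88
(20) = -1.48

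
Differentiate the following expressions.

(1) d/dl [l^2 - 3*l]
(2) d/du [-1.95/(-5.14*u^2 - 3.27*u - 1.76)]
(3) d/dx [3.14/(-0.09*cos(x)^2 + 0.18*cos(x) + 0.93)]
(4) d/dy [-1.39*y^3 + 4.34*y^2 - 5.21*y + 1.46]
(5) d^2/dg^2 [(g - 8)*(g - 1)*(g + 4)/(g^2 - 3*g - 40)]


(1) = 2*l - 3
(2) = (-20.046*u - 6.3765)/(5.14*u^2 + 3.27*u + 1.76)^2
(3) = 0.5652*(1 - cos(x))*sin(x)/(-0.09*cos(x)^2 + 0.18*cos(x) + 0.93)^2
(4) = -4.17*y^2 + 8.68*y - 5.21
(5) = 12/(g^3 + 15*g^2 + 75*g + 125)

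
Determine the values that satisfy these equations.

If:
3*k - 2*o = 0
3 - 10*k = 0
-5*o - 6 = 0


Then:
No Solution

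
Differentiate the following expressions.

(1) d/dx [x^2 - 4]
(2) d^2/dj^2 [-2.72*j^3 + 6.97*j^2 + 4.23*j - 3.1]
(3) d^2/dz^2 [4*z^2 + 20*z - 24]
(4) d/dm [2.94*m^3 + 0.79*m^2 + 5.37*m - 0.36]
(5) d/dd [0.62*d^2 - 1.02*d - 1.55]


(1) = 2*x
(2) = 13.94 - 16.32*j
(3) = 8
(4) = 8.82*m^2 + 1.58*m + 5.37
(5) = 1.24*d - 1.02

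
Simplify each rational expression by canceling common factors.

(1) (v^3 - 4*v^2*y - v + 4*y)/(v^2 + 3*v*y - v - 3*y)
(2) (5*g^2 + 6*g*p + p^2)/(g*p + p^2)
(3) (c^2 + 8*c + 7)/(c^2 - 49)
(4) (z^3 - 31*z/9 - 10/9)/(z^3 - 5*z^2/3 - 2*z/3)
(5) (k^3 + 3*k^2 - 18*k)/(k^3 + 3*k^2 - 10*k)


(1) = (v^2 - 4*v*y + v - 4*y)/(v + 3*y)
(2) = (5*g + p)/p
(3) = (c + 1)/(c - 7)
(4) = (3*z + 5)/(3*z)
(5) = (k^2 + 3*k - 18)/(k^2 + 3*k - 10)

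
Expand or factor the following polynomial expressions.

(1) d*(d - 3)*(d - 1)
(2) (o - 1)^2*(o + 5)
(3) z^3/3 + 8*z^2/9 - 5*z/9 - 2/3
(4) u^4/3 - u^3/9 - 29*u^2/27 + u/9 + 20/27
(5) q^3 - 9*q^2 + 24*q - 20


(1) = d^3 - 4*d^2 + 3*d
(2) = o^3 + 3*o^2 - 9*o + 5
(3) = (z/3 + 1)*(z - 1)*(z + 2/3)
(4) = (u/3 + 1/3)*(u - 5/3)*(u - 1)*(u + 4/3)
(5) = (q - 5)*(q - 2)^2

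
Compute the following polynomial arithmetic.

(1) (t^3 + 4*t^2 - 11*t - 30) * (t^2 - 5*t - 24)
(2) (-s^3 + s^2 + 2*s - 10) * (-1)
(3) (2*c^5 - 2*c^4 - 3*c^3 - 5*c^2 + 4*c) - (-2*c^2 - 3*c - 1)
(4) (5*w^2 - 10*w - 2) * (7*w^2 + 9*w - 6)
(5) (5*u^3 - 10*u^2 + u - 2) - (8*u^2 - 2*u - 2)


(1) = t^5 - t^4 - 55*t^3 - 71*t^2 + 414*t + 720
(2) = s^3 - s^2 - 2*s + 10
(3) = 2*c^5 - 2*c^4 - 3*c^3 - 3*c^2 + 7*c + 1
(4) = 35*w^4 - 25*w^3 - 134*w^2 + 42*w + 12
(5) = 5*u^3 - 18*u^2 + 3*u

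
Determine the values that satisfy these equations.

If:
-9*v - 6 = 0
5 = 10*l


Then:
l = 1/2
v = -2/3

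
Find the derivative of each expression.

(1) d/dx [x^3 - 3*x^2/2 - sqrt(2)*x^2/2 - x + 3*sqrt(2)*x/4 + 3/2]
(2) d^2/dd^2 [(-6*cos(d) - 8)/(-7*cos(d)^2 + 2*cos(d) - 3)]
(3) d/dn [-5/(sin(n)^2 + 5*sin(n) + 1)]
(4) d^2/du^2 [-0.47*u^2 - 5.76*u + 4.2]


(1) = 3*x^2 - 3*x - sqrt(2)*x - 1 + 3*sqrt(2)/4
(2) = 4*(1323*(1 - cos(2*d))^2*cos(d) + 826*(1 - cos(2*d))^2 + 246*cos(d) + 348*cos(2*d) + 336*cos(3*d) - 294*cos(5*d) - 2556)/(4*cos(d) - 7*cos(2*d) - 13)^3
(3) = 5*(2*sin(n) + 5)*cos(n)/(sin(n)^2 + 5*sin(n) + 1)^2
(4) = -0.940000000000000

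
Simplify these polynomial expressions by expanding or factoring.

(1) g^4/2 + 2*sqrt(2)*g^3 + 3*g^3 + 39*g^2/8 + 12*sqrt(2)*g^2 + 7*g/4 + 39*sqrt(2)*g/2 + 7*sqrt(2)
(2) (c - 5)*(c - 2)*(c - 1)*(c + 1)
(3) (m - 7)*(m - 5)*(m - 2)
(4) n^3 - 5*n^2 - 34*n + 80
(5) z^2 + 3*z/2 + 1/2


(1) = (g/2 + 1)*(g + 1/2)*(g + 7/2)*(g + 4*sqrt(2))
(2) = c^4 - 7*c^3 + 9*c^2 + 7*c - 10
(3) = m^3 - 14*m^2 + 59*m - 70
(4) = (n - 8)*(n - 2)*(n + 5)
(5) = (z + 1/2)*(z + 1)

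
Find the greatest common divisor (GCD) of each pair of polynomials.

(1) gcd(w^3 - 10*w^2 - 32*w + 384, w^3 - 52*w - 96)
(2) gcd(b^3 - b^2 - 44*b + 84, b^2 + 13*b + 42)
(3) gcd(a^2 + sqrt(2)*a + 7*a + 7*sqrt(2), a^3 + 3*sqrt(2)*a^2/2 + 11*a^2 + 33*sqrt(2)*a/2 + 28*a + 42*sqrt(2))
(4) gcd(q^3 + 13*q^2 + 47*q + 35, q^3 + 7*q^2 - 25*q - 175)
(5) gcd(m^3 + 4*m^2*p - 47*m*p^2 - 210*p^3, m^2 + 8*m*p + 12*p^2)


(1) = w^2 - 2*w - 48
(2) = b + 7
(3) = gcd((a + 7)*(a + sqrt(2)), (a + 4)*(a + 7)*(a + 3*sqrt(2)/2)) = a + 7
(4) = q^2 + 12*q + 35
(5) = gcd((m - 7*p)*(m + 5*p)*(m + 6*p), (m + 2*p)*(m + 6*p)) = m + 6*p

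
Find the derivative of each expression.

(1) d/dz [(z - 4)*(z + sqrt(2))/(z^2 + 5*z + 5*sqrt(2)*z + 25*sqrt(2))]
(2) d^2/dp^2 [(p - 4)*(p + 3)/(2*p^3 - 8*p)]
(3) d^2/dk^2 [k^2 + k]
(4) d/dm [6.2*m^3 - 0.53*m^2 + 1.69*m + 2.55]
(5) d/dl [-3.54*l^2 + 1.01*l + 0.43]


(1) = (-(z - 4)*(z + sqrt(2))*(2*z + 5 + 5*sqrt(2)) + (2*z - 4 + sqrt(2))*(z^2 + 5*z + 5*sqrt(2)*z + 25*sqrt(2)))/(z^2 + 5*z + 5*sqrt(2)*z + 25*sqrt(2))^2
(2) = (p^6 - 3*p^5 - 60*p^4 - 4*p^3 + 144*p^2 - 192)/(p^3*(p^6 - 12*p^4 + 48*p^2 - 64))
(3) = 2
(4) = 18.6*m^2 - 1.06*m + 1.69
(5) = 1.01 - 7.08*l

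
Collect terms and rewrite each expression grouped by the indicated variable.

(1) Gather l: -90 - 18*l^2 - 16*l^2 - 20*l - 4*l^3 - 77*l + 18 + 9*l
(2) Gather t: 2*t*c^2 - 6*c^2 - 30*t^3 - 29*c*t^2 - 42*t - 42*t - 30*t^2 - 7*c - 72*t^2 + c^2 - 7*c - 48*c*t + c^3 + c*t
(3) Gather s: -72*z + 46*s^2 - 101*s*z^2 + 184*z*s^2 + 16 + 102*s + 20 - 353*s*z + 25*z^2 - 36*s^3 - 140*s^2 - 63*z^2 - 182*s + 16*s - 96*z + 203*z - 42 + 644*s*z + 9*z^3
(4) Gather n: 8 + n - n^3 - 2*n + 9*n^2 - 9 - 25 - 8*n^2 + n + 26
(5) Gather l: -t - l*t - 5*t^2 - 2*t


(1) = -4*l^3 - 34*l^2 - 88*l - 72
(2) = c^3 - 5*c^2 - 14*c - 30*t^3 + t^2*(-29*c - 102) + t*(2*c^2 - 47*c - 84)
(3) = -36*s^3 + s^2*(184*z - 94) + s*(-101*z^2 + 291*z - 64) + 9*z^3 - 38*z^2 + 35*z - 6
(4) = -n^3 + n^2
(5) = -l*t - 5*t^2 - 3*t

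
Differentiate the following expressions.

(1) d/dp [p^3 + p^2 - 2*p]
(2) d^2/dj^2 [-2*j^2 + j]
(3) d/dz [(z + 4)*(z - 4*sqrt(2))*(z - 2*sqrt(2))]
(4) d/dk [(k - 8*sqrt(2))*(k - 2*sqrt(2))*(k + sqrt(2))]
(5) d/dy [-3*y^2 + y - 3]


(1) = 3*p^2 + 2*p - 2
(2) = -4
(3) = 3*z^2 - 12*sqrt(2)*z + 8*z - 24*sqrt(2) + 16
(4) = 3*k^2 - 18*sqrt(2)*k + 12
(5) = 1 - 6*y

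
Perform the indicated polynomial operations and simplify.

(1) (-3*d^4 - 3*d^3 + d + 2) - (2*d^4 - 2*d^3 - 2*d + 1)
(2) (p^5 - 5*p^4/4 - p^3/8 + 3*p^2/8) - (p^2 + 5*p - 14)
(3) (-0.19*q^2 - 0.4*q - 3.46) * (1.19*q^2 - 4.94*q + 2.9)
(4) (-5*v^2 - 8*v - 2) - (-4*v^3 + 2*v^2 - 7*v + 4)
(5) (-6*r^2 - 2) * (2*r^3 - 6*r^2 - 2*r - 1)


(1) = -5*d^4 - d^3 + 3*d + 1
(2) = p^5 - 5*p^4/4 - p^3/8 - 5*p^2/8 - 5*p + 14
(3) = -0.2261*q^4 + 0.4626*q^3 - 2.6924*q^2 + 15.9324*q - 10.034
(4) = 4*v^3 - 7*v^2 - v - 6
(5) = -12*r^5 + 36*r^4 + 8*r^3 + 18*r^2 + 4*r + 2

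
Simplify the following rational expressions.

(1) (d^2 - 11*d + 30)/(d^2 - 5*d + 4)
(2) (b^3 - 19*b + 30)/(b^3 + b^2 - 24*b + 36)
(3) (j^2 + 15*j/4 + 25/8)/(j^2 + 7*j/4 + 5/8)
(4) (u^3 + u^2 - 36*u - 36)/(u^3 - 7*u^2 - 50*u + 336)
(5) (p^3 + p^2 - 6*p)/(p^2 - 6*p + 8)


(1) = (d^2 - 11*d + 30)/(d^2 - 5*d + 4)
(2) = (b + 5)/(b + 6)
(3) = (2*j + 5)/(2*j + 1)
(4) = (u^2 + 7*u + 6)/(u^2 - u - 56)
(5) = (p^2 + 3*p)/(p - 4)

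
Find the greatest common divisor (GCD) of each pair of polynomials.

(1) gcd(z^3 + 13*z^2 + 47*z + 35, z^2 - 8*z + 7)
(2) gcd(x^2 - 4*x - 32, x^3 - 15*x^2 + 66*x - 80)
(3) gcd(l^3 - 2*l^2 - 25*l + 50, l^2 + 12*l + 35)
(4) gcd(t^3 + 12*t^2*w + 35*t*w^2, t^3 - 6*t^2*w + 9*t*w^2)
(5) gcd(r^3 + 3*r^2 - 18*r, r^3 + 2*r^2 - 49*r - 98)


(1) = 1
(2) = gcd((x - 8)*(x + 4), (x - 8)*(x - 5)*(x - 2)) = x - 8
(3) = gcd((l - 5)*(l - 2)*(l + 5), (l + 5)*(l + 7)) = l + 5
(4) = t
(5) = gcd(r*(r - 3)*(r + 6), (r - 7)*(r + 2)*(r + 7)) = 1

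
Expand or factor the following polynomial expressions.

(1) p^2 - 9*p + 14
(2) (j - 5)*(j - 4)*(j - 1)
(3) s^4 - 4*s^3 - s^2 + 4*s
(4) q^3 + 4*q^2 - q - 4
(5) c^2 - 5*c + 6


(1) = (p - 7)*(p - 2)
(2) = j^3 - 10*j^2 + 29*j - 20
(3) = s*(s - 4)*(s - 1)*(s + 1)
(4) = (q - 1)*(q + 1)*(q + 4)
(5) = (c - 3)*(c - 2)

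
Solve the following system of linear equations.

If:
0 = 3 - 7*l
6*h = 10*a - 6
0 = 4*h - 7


Then:
a = 33/20
h = 7/4
l = 3/7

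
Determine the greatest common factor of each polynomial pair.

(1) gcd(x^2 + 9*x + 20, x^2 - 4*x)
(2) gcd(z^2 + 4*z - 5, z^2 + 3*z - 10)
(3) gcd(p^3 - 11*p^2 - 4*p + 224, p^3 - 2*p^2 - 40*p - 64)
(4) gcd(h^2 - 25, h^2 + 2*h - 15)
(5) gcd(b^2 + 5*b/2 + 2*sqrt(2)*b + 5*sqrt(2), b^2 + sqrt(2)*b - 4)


(1) = 1
(2) = z + 5
(3) = gcd((p - 8)*(p - 7)*(p + 4), (p - 8)*(p + 2)*(p + 4)) = p^2 - 4*p - 32
(4) = gcd((h - 5)*(h + 5), (h - 3)*(h + 5)) = h + 5
(5) = b + 2*sqrt(2)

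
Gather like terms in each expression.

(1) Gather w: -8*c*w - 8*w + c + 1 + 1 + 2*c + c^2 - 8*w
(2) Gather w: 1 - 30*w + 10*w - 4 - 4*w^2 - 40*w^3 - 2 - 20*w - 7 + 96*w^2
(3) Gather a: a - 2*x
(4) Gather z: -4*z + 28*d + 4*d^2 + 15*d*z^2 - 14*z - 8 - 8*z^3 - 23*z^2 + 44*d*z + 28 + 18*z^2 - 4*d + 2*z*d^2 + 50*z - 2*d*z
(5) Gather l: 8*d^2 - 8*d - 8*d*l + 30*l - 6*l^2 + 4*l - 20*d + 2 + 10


(1) = c^2 + 3*c + w*(-8*c - 16) + 2
(2) = -40*w^3 + 92*w^2 - 40*w - 12
(3) = a - 2*x
(4) = 4*d^2 + 24*d - 8*z^3 + z^2*(15*d - 5) + z*(2*d^2 + 42*d + 32) + 20
(5) = 8*d^2 - 28*d - 6*l^2 + l*(34 - 8*d) + 12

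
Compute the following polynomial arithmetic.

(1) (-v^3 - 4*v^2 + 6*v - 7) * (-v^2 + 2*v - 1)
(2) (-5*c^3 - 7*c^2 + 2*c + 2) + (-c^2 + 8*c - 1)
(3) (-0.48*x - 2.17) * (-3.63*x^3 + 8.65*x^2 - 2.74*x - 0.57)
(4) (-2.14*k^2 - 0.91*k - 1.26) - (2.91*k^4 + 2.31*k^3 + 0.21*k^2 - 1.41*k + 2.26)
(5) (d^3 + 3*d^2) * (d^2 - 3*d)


(1) = v^5 + 2*v^4 - 13*v^3 + 23*v^2 - 20*v + 7
(2) = -5*c^3 - 8*c^2 + 10*c + 1
(3) = 1.7424*x^4 + 3.7251*x^3 - 17.4553*x^2 + 6.2194*x + 1.2369
(4) = -2.91*k^4 - 2.31*k^3 - 2.35*k^2 + 0.5*k - 3.52
(5) = d^5 - 9*d^3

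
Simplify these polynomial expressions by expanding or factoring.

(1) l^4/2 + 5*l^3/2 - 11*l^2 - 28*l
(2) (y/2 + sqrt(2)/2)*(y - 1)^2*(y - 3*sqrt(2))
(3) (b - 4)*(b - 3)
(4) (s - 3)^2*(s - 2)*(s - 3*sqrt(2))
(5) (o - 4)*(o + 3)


(1) = l*(l/2 + 1)*(l - 4)*(l + 7)
(2) = y^4/2 - sqrt(2)*y^3 - y^3 - 5*y^2/2 + 2*sqrt(2)*y^2 - sqrt(2)*y + 6*y - 3
(3) = b^2 - 7*b + 12
(4) = s^4 - 8*s^3 - 3*sqrt(2)*s^3 + 21*s^2 + 24*sqrt(2)*s^2 - 63*sqrt(2)*s - 18*s + 54*sqrt(2)
(5) = o^2 - o - 12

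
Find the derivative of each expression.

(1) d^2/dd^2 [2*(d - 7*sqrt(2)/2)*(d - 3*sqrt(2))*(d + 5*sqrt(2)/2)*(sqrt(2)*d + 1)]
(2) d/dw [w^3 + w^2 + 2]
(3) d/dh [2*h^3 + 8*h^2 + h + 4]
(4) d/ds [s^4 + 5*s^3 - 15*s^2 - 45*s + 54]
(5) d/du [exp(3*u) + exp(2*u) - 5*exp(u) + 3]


(1) = 24*sqrt(2)*d^2 - 84*d - 62*sqrt(2)
(2) = w*(3*w + 2)
(3) = 6*h^2 + 16*h + 1
(4) = 4*s^3 + 15*s^2 - 30*s - 45
(5) = (3*exp(2*u) + 2*exp(u) - 5)*exp(u)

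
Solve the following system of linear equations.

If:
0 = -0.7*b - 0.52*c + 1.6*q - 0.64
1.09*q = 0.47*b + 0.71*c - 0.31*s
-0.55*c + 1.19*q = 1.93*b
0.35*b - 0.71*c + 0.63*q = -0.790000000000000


Then:
b = 0.09
c = 2.17
q = 1.14
s = 1.08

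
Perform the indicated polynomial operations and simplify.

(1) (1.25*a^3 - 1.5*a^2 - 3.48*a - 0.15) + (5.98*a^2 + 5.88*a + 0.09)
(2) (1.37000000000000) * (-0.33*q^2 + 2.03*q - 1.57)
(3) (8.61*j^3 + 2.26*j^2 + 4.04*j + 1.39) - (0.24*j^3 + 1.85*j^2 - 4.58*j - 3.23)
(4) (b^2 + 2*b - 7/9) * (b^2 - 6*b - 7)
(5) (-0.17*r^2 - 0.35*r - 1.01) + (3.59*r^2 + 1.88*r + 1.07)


(1) = 1.25*a^3 + 4.48*a^2 + 2.4*a - 0.06
(2) = -0.4521*q^2 + 2.7811*q - 2.1509
(3) = 8.37*j^3 + 0.41*j^2 + 8.62*j + 4.62
(4) = b^4 - 4*b^3 - 178*b^2/9 - 28*b/3 + 49/9
(5) = 3.42*r^2 + 1.53*r + 0.06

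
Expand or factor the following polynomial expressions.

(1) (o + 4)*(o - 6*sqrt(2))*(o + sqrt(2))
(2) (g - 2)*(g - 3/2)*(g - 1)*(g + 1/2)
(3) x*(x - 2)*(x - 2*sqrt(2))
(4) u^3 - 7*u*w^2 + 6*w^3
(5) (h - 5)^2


(1) = o^3 - 5*sqrt(2)*o^2 + 4*o^2 - 20*sqrt(2)*o - 12*o - 48
(2) = g^4 - 4*g^3 + 17*g^2/4 + g/4 - 3/2
(3) = x^3 - 2*sqrt(2)*x^2 - 2*x^2 + 4*sqrt(2)*x
(4) = (u - 2*w)*(u - w)*(u + 3*w)
(5) = h^2 - 10*h + 25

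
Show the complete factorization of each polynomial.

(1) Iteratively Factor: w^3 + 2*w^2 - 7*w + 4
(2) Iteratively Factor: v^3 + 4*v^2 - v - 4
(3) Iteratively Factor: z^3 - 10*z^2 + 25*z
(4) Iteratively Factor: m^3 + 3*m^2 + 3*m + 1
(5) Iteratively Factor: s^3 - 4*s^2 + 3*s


(1) = (w - 1)*(w^2 + 3*w - 4) = (w - 1)*(w + 4)*(w - 1)
(2) = (v + 4)*(v^2 - 1) = (v + 1)*(v + 4)*(v - 1)
(3) = (z)*(z^2 - 10*z + 25) = z*(z - 5)*(z - 5)
(4) = (m + 1)*(m^2 + 2*m + 1) = (m + 1)^2*(m + 1)
(5) = (s - 3)*(s^2 - s) = s*(s - 3)*(s - 1)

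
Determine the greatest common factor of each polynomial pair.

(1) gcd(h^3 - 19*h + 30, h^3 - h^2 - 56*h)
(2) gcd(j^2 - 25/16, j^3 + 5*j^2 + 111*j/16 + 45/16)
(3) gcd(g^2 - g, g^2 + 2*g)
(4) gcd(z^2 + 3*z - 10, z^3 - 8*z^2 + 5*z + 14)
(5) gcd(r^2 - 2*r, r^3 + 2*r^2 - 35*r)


(1) = 1
(2) = gcd((j - 5/4)*(j + 5/4), (j + 3/4)*(j + 5/4)*(j + 3)) = j + 5/4
(3) = gcd(g*(g - 1), g*(g + 2)) = g
(4) = gcd((z - 2)*(z + 5), (z - 7)*(z - 2)*(z + 1)) = z - 2
(5) = r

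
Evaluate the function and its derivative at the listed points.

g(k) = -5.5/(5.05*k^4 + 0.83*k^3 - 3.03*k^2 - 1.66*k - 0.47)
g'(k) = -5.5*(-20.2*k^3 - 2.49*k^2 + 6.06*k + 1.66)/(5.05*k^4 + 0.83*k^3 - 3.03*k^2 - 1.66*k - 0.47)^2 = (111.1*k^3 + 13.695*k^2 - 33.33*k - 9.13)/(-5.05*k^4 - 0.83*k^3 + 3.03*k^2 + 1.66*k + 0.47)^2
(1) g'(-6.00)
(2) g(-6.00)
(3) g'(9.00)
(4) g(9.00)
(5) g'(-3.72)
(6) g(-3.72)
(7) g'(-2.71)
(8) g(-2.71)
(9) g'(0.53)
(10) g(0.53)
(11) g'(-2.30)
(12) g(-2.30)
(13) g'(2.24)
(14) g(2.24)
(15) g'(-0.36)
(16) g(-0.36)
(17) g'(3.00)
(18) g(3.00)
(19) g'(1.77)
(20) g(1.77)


(1) = -0.00
(2) = -0.00
(3) = 0.00
(4) = -0.00
(5) = -0.01
(6) = -0.01
(7) = -0.04
(8) = -0.02
(9) = -2.27
(10) = 3.28
(11) = -0.09
(12) = -0.05
(13) = 0.09
(14) = -0.05
(15) = -11.26
(16) = 25.12
(17) = 0.02
(18) = -0.01
(19) = 0.35
(20) = -0.13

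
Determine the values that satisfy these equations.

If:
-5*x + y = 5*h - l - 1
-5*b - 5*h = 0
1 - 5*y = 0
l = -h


Then:
b = 5*x/6 - 1/5
h = 1/5 - 5*x/6
l = 5*x/6 - 1/5
y = 1/5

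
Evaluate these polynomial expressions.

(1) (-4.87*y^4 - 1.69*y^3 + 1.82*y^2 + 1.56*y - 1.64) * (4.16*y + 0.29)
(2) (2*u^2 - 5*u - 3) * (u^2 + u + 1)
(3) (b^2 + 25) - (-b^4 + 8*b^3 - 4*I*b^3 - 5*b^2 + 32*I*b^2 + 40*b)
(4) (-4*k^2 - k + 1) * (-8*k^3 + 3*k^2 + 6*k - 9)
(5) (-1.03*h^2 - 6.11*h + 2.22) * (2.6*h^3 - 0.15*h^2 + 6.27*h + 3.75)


(1) = -20.2592*y^5 - 8.4427*y^4 + 7.0811*y^3 + 7.0174*y^2 - 6.37*y - 0.4756
(2) = 2*u^4 - 3*u^3 - 6*u^2 - 8*u - 3
(3) = b^4 - 8*b^3 + 4*I*b^3 + 6*b^2 - 32*I*b^2 - 40*b + 25
(4) = 32*k^5 - 4*k^4 - 35*k^3 + 33*k^2 + 15*k - 9
(5) = -2.678*h^5 - 15.7315*h^4 + 0.2304*h^3 - 42.5052*h^2 - 8.9931*h + 8.325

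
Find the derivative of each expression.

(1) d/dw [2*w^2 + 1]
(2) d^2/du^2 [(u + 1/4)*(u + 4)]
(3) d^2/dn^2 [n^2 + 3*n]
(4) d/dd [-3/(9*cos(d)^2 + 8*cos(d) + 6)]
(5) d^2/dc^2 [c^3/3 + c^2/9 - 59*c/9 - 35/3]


(1) = 4*w
(2) = 2
(3) = 2
(4) = -6*(9*cos(d) + 4)*sin(d)/(9*cos(d)^2 + 8*cos(d) + 6)^2
(5) = 2*c + 2/9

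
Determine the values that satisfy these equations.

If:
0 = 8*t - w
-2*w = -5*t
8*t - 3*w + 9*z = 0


Then:
t = 0
w = 0
z = 0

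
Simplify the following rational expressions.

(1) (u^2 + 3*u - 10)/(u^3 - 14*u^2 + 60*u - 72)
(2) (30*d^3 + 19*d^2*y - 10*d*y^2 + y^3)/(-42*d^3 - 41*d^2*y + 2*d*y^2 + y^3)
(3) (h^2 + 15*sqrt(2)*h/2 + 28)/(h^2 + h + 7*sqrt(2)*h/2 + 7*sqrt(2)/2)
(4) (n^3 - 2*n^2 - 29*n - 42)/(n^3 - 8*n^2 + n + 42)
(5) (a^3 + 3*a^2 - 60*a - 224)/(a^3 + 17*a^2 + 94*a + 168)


(1) = (u + 5)/(u^2 - 12*u + 36)
(2) = (-5*d + y)/(7*d + y)
(3) = (4*h + 16*sqrt(2))/(4*h + 4)
(4) = (n + 3)/(n - 3)
(5) = (a - 8)/(a + 6)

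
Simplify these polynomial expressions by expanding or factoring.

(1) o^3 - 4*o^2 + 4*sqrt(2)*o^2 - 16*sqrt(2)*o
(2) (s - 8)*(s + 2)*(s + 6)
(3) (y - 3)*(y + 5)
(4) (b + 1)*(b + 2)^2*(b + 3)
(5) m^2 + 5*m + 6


(1) = o*(o - 4)*(o + 4*sqrt(2))
(2) = s^3 - 52*s - 96
(3) = y^2 + 2*y - 15
(4) = b^4 + 8*b^3 + 23*b^2 + 28*b + 12
(5) = (m + 2)*(m + 3)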